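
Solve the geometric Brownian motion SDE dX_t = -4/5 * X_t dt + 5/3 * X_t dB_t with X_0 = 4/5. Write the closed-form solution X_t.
X_t = 4/5 * exp((-197/90) * t + (5/3) * B_t)

For GBM dX = mu X dt + sigma X dB with X_0 = x_0, apply Itô to Y = log X: dY = (mu - sigma^2/2) dt + sigma dB, so Y_t = log(x_0) + (mu - sigma^2/2) t + sigma B_t and hence X_t = x_0 * exp((mu - sigma^2/2) t + sigma B_t).
With mu = -4/5, sigma = 5/3, x_0 = 4/5, this gives:
  X_t = 4/5 * exp((-197/90) * t + (5/3) * B_t).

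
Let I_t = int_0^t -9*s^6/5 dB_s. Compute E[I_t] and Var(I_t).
E[I_t] = 0; Var(I_t) = 81*t^13/325

The Itô integral of a deterministic integrand f(s) has mean 0 because each increment f(s) * (B_{s+ds} - B_s) has mean 0. By the Itô isometry:
  Var( int_0^t f(s) dB_s ) = E[ (int_0^t f(s) dB_s)^2 ] = int_0^t f(s)^2 ds.
Here f(s) = -9*s^6/5, so f(s)^2 = 81*s^12/25. Integrate:
  int_0^t (81*s^12/25) ds = 81*t^13/325.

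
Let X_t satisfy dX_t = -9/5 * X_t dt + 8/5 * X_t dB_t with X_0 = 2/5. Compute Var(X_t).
Var(X_t) = (4*exp(64*t/25) - 4)*exp(-18*t/5)/25

For GBM dX = mu X dt + sigma X dB with X_0 = x_0, apply Itô to Y = log X: dY = (mu - sigma^2/2) dt + sigma dB, so Y_t = log(x_0) + (mu - sigma^2/2) t + sigma B_t and hence X_t = x_0 * exp((mu - sigma^2/2) t + sigma B_t).
With mu = -9/5, sigma = 8/5, x_0 = 2/5, this gives:
  X_t = 2/5 * exp((-77/25) * t + (8/5) * B_t).
Since sigma*B_t ~ Normal(0, sigma^2 t), E[exp(sigma*B_t)] = exp(sigma^2 t / 2); so E[X_t] = x_0 * exp((mu - sigma^2/2) t) * exp(sigma^2 t / 2) = x_0 * exp(mu t) = 2*exp(-9*t/5)/5.
Var(X_t) = E[X_t^2] - (E[X_t])^2 = x_0^2 * exp(2 mu t) * (exp(sigma^2 t) - 1) = (4*exp(64*t/25) - 4)*exp(-18*t/5)/25.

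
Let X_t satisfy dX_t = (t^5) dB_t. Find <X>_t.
<X>_t = t^11/11

For an Itô process dX_t = a(t) dt + b(t) dB_t, the quadratic variation is <X>_t = int_0^t b(s)^2 ds (the drift term does not contribute). Here b(s) = s^5, so
  b(s)^2 = s^10.
Integrating from 0 to t:
  <X>_t = int_0^t (s^10) ds = t^11/11.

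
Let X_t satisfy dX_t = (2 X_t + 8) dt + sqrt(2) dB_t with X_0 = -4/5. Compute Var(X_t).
Var(X_t) = exp(4*t)/2 - 1/2

The variance V(t) = Var(X_t) satisfies V'(t) = 2 a V(t) + c^2 with V(0) = 0 (drift coefficient is linear in X, diffusion is constant). With a = 2, c = sqrt(2), the solution is
  V(t) = (c^2 / (2 a)) * (exp(2 a t) - 1)
       = (sqrt(2)^2 / (2*2)) * (exp(4 t) - 1)
       = exp(4*t)/2 - 1/2.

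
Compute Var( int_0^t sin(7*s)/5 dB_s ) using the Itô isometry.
Var = t/50 - sin(14*t)/700

The Itô integral of a deterministic integrand f(s) has mean 0 because each increment f(s) * (B_{s+ds} - B_s) has mean 0. By the Itô isometry:
  Var( int_0^t f(s) dB_s ) = E[ (int_0^t f(s) dB_s)^2 ] = int_0^t f(s)^2 ds.
Here f(s) = sin(7*s)/5, so f(s)^2 = sin(7*s)^2/25. Integrate:
  int_0^t (sin(7*s)^2/25) ds = t/50 - sin(14*t)/700.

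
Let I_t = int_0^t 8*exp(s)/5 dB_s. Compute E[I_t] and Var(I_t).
E[I_t] = 0; Var(I_t) = 32*exp(2*t)/25 - 32/25

The Itô integral of a deterministic integrand f(s) has mean 0 because each increment f(s) * (B_{s+ds} - B_s) has mean 0. By the Itô isometry:
  Var( int_0^t f(s) dB_s ) = E[ (int_0^t f(s) dB_s)^2 ] = int_0^t f(s)^2 ds.
Here f(s) = 8*exp(s)/5, so f(s)^2 = 64*exp(2*s)/25. Integrate:
  int_0^t (64*exp(2*s)/25) ds = 32*exp(2*t)/25 - 32/25.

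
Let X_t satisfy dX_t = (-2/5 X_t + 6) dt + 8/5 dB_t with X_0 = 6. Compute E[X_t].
E[X_t] = 15 - 9*exp(-2*t/5)

Taking expectations and using E[dB_t] = 0, the mean m(t) = E[X_t] satisfies the ODE m'(t) = a m(t) + b with m(0) = x_0. With a = -2/5, b = 6, x_0 = 6, the solution is
  m(t) = x_0 * exp(a t) + (b/a) * (exp(a t) - 1)
       = 6 * exp((-2/5) t) + (6/(-2/5)) * (exp((-2/5) t) - 1)
       = 15 - 9*exp(-2*t/5).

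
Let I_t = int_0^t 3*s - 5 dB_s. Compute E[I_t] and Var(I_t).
E[I_t] = 0; Var(I_t) = t*(3*t^2 - 15*t + 25)

The Itô integral of a deterministic integrand f(s) has mean 0 because each increment f(s) * (B_{s+ds} - B_s) has mean 0. By the Itô isometry:
  Var( int_0^t f(s) dB_s ) = E[ (int_0^t f(s) dB_s)^2 ] = int_0^t f(s)^2 ds.
Here f(s) = 3*s - 5, so f(s)^2 = (3*s - 5)^2. Integrate:
  int_0^t ((3*s - 5)^2) ds = t*(3*t^2 - 15*t + 25).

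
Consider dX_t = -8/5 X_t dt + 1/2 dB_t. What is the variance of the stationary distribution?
lim Var(X_t) = 5/64

The OU SDE dX = -theta X dt + sigma dB admits the integrating factor exp(theta t): d(exp(theta t) X_t) = sigma exp(theta t) dB_t. Integrating from 0 to t gives X_t = x_0 * exp(-theta t) + sigma * int_0^t exp(-theta (t-s)) dB_s for any initial x_0. The Itô integral has variance (by the Itô isometry) sigma^2 * int_0^t exp(-2 theta (t - s)) ds = sigma^2 * (1 - exp(-2 theta t)) / (2 theta), independent of x_0.
With theta = 8/5, sigma = 1/2:
  Var(X_t) = (1/2)^2 * (1 - exp(-2*8/5 t)) / (2 * 8/5) = 5/64 - 5*exp(-16*t/5)/64.
As t -> infinity, exp(-2*8/5 t) -> 0, so the stationary variance is sigma^2 / (2 theta) = 5/64.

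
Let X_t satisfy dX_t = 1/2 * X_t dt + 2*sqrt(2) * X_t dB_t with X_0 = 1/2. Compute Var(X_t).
Var(X_t) = (exp(8*t) - 1)*exp(t)/4

For GBM dX = mu X dt + sigma X dB with X_0 = x_0, apply Itô to Y = log X: dY = (mu - sigma^2/2) dt + sigma dB, so Y_t = log(x_0) + (mu - sigma^2/2) t + sigma B_t and hence X_t = x_0 * exp((mu - sigma^2/2) t + sigma B_t).
With mu = 1/2, sigma = 2*sqrt(2), x_0 = 1/2, this gives:
  X_t = 1/2 * exp((-7/2) * t + (2*sqrt(2)) * B_t).
Since sigma*B_t ~ Normal(0, sigma^2 t), E[exp(sigma*B_t)] = exp(sigma^2 t / 2); so E[X_t] = x_0 * exp((mu - sigma^2/2) t) * exp(sigma^2 t / 2) = x_0 * exp(mu t) = exp(t/2)/2.
Var(X_t) = E[X_t^2] - (E[X_t])^2 = x_0^2 * exp(2 mu t) * (exp(sigma^2 t) - 1) = (exp(8*t) - 1)*exp(t)/4.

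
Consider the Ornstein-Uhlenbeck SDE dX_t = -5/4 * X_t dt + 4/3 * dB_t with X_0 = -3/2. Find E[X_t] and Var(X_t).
E[X_t] = -3*exp(-5*t/4)/2; Var(X_t) = 32/45 - 32*exp(-5*t/2)/45

The OU SDE dX = -theta X dt + sigma dB admits the integrating factor exp(theta t): d(exp(theta t) X_t) = sigma exp(theta t) dB_t. Integrating from 0 to t:
  X_t = x_0 * exp(-theta t) + sigma * int_0^t exp(-theta (t-s)) dB_s.
The Itô integral has mean 0 and (by the Itô isometry) variance sigma^2 * int_0^t exp(-2 theta (t - s)) ds = sigma^2 * (1 - exp(-2 theta t)) / (2 theta).
With theta = 5/4, sigma = 4/3, x_0 = -3/2:
  E[X_t] = -3/2 * exp(-5/4 t) = -3*exp(-5*t/4)/2
  Var(X_t) = (4/3)^2 * (1 - exp(-2*5/4 t)) / (2 * 5/4) = 32/45 - 32*exp(-5*t/2)/45.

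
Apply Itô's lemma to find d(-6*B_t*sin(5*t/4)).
d(-6*B_t*sin(5*t/4)) = (-15*B_t*cos(5*t/4)/2) dt + (-6*sin(5*t/4)) dB_t

Itô's formula for f(t, x): d f(t, B_t) = (f_t + (1/2) f_xx) dt + f_x dB_t. Compute partials of f(t, x) = -6*x*sin(5*t/4):
  f_t(t,x)  = -15*x*cos(5*t/4)/2
  f_x(t,x)  = -6*sin(5*t/4)
  f_xx(t,x) = 0
Assemble drift = f_t + (1/2) f_xx = -15*x*cos(5*t/4)/2 and diffusion = f_x = -6*sin(5*t/4). Substituting x = B_t:
  d(-6*B_t*sin(5*t/4)) = (-15*B_t*cos(5*t/4)/2) dt + (-6*sin(5*t/4)) dB_t.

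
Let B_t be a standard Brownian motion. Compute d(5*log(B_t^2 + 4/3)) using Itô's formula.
d(5*log(B_t^2 + 4/3)) = (15*(4 - 3*B_t^2)/(3*B_t^2 + 4)^2) dt + (30*B_t/(3*B_t^2 + 4)) dB_t

Itô's formula for f(B_t) gives d f(B_t) = f'(B_t) dB_t + (1/2) f''(B_t) dt. Compute derivatives of f(x) = 5*log(x^2 + 4/3):
  f'(x)  = 30*x/(3*x^2 + 4)
  f''(x) = 30*(4 - 3*x^2)/(3*x^2 + 4)^2
Substitute x = B_t and multiply the f'' term by 1/2:
  drift     = (1/2) * (30*(4 - 3*x^2)/(3*x^2 + 4)^2) evaluated at B_t = 15*(4 - 3*B_t^2)/(3*B_t^2 + 4)^2
  diffusion = (30*x/(3*x^2 + 4)) evaluated at B_t = 30*B_t/(3*B_t^2 + 4)
Therefore d(5*log(B_t^2 + 4/3)) = (15*(4 - 3*B_t^2)/(3*B_t^2 + 4)^2) dt + (30*B_t/(3*B_t^2 + 4)) dB_t.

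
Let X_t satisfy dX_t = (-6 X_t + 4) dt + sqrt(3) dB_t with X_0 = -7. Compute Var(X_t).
Var(X_t) = 1/4 - exp(-12*t)/4

The variance V(t) = Var(X_t) satisfies V'(t) = 2 a V(t) + c^2 with V(0) = 0 (drift coefficient is linear in X, diffusion is constant). With a = -6, c = sqrt(3), the solution is
  V(t) = (c^2 / (2 a)) * (exp(2 a t) - 1)
       = (sqrt(3)^2 / (2*(-6))) * (exp((-12) t) - 1)
       = 1/4 - exp(-12*t)/4.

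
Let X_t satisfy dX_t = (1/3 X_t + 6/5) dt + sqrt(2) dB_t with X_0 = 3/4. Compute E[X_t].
E[X_t] = 87*exp(t/3)/20 - 18/5

Taking expectations and using E[dB_t] = 0, the mean m(t) = E[X_t] satisfies the ODE m'(t) = a m(t) + b with m(0) = x_0. With a = 1/3, b = 6/5, x_0 = 3/4, the solution is
  m(t) = x_0 * exp(a t) + (b/a) * (exp(a t) - 1)
       = (3/4) * exp((1/3) t) + ((6/5)/(1/3)) * (exp((1/3) t) - 1)
       = 87*exp(t/3)/20 - 18/5.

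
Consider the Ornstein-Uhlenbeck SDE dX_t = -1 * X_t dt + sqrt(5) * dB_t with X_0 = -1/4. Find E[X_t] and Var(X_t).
E[X_t] = -exp(-t)/4; Var(X_t) = 5/2 - 5*exp(-2*t)/2

The OU SDE dX = -theta X dt + sigma dB admits the integrating factor exp(theta t): d(exp(theta t) X_t) = sigma exp(theta t) dB_t. Integrating from 0 to t:
  X_t = x_0 * exp(-theta t) + sigma * int_0^t exp(-theta (t-s)) dB_s.
The Itô integral has mean 0 and (by the Itô isometry) variance sigma^2 * int_0^t exp(-2 theta (t - s)) ds = sigma^2 * (1 - exp(-2 theta t)) / (2 theta).
With theta = 1, sigma = sqrt(5), x_0 = -1/4:
  E[X_t] = -1/4 * exp(-1 t) = -exp(-t)/4
  Var(X_t) = (sqrt(5))^2 * (1 - exp(-2*1 t)) / (2 * 1) = 5/2 - 5*exp(-2*t)/2.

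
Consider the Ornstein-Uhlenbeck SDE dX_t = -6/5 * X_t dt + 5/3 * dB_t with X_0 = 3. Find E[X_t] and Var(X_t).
E[X_t] = 3*exp(-6*t/5); Var(X_t) = 125/108 - 125*exp(-12*t/5)/108

The OU SDE dX = -theta X dt + sigma dB admits the integrating factor exp(theta t): d(exp(theta t) X_t) = sigma exp(theta t) dB_t. Integrating from 0 to t:
  X_t = x_0 * exp(-theta t) + sigma * int_0^t exp(-theta (t-s)) dB_s.
The Itô integral has mean 0 and (by the Itô isometry) variance sigma^2 * int_0^t exp(-2 theta (t - s)) ds = sigma^2 * (1 - exp(-2 theta t)) / (2 theta).
With theta = 6/5, sigma = 5/3, x_0 = 3:
  E[X_t] = 3 * exp(-6/5 t) = 3*exp(-6*t/5)
  Var(X_t) = (5/3)^2 * (1 - exp(-2*6/5 t)) / (2 * 6/5) = 125/108 - 125*exp(-12*t/5)/108.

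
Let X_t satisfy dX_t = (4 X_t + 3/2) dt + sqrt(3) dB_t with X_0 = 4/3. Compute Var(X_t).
Var(X_t) = 3*exp(8*t)/8 - 3/8

The variance V(t) = Var(X_t) satisfies V'(t) = 2 a V(t) + c^2 with V(0) = 0 (drift coefficient is linear in X, diffusion is constant). With a = 4, c = sqrt(3), the solution is
  V(t) = (c^2 / (2 a)) * (exp(2 a t) - 1)
       = (sqrt(3)^2 / (2*4)) * (exp(8 t) - 1)
       = 3*exp(8*t)/8 - 3/8.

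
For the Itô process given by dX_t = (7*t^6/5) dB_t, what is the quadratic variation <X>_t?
<X>_t = 49*t^13/325

For an Itô process dX_t = a(t) dt + b(t) dB_t, the quadratic variation is <X>_t = int_0^t b(s)^2 ds (the drift term does not contribute). Here b(s) = 7*s^6/5, so
  b(s)^2 = 49*s^12/25.
Integrating from 0 to t:
  <X>_t = int_0^t (49*s^12/25) ds = 49*t^13/325.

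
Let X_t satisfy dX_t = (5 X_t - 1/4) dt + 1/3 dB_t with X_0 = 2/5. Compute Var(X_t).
Var(X_t) = exp(10*t)/90 - 1/90

The variance V(t) = Var(X_t) satisfies V'(t) = 2 a V(t) + c^2 with V(0) = 0 (drift coefficient is linear in X, diffusion is constant). With a = 5, c = 1/3, the solution is
  V(t) = (c^2 / (2 a)) * (exp(2 a t) - 1)
       = ((1/3)^2 / (2*5)) * (exp(10 t) - 1)
       = exp(10*t)/90 - 1/90.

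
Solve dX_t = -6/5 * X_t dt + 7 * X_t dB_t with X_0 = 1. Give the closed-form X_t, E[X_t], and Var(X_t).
X_t = 1 * exp((-257/10) t + (7) B_t); E[X_t] = exp(-6*t/5); Var(X_t) = (exp(49*t) - 1)*exp(-12*t/5)

For GBM dX = mu X dt + sigma X dB with X_0 = x_0, apply Itô to Y = log X: dY = (mu - sigma^2/2) dt + sigma dB, so Y_t = log(x_0) + (mu - sigma^2/2) t + sigma B_t and hence X_t = x_0 * exp((mu - sigma^2/2) t + sigma B_t).
With mu = -6/5, sigma = 7, x_0 = 1, this gives:
  X_t = 1 * exp((-257/10) * t + (7) * B_t).
Since sigma*B_t ~ Normal(0, sigma^2 t), E[exp(sigma*B_t)] = exp(sigma^2 t / 2); so E[X_t] = x_0 * exp((mu - sigma^2/2) t) * exp(sigma^2 t / 2) = x_0 * exp(mu t) = exp(-6*t/5).
Var(X_t) = E[X_t^2] - (E[X_t])^2 = x_0^2 * exp(2 mu t) * (exp(sigma^2 t) - 1) = (exp(49*t) - 1)*exp(-12*t/5).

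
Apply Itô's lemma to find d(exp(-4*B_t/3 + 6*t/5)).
d(exp(-4*B_t/3 + 6*t/5)) = (94*exp(-4*B_t/3 + 6*t/5)/45) dt + (-4*exp(-4*B_t/3 + 6*t/5)/3) dB_t

Itô's formula for f(t, x): d f(t, B_t) = (f_t + (1/2) f_xx) dt + f_x dB_t. Compute partials of f(t, x) = exp(6*t/5 - 4*x/3):
  f_t(t,x)  = 6*exp(6*t/5 - 4*x/3)/5
  f_x(t,x)  = -4*exp(6*t/5 - 4*x/3)/3
  f_xx(t,x) = 16*exp(6*t/5 - 4*x/3)/9
Assemble drift = f_t + (1/2) f_xx = 94*exp(6*t/5 - 4*x/3)/45 and diffusion = f_x = -4*exp(6*t/5 - 4*x/3)/3. Substituting x = B_t:
  d(exp(-4*B_t/3 + 6*t/5)) = (94*exp(-4*B_t/3 + 6*t/5)/45) dt + (-4*exp(-4*B_t/3 + 6*t/5)/3) dB_t.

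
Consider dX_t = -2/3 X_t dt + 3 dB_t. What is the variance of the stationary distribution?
lim Var(X_t) = 27/4

The OU SDE dX = -theta X dt + sigma dB admits the integrating factor exp(theta t): d(exp(theta t) X_t) = sigma exp(theta t) dB_t. Integrating from 0 to t gives X_t = x_0 * exp(-theta t) + sigma * int_0^t exp(-theta (t-s)) dB_s for any initial x_0. The Itô integral has variance (by the Itô isometry) sigma^2 * int_0^t exp(-2 theta (t - s)) ds = sigma^2 * (1 - exp(-2 theta t)) / (2 theta), independent of x_0.
With theta = 2/3, sigma = 3:
  Var(X_t) = (3)^2 * (1 - exp(-2*2/3 t)) / (2 * 2/3) = 27/4 - 27*exp(-4*t/3)/4.
As t -> infinity, exp(-2*2/3 t) -> 0, so the stationary variance is sigma^2 / (2 theta) = 27/4.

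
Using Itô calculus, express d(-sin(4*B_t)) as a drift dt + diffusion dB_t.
d(-sin(4*B_t)) = (8*sin(4*B_t)) dt + (-4*cos(4*B_t)) dB_t

Itô's formula for f(B_t) gives d f(B_t) = f'(B_t) dB_t + (1/2) f''(B_t) dt. Compute derivatives of f(x) = -sin(4*x):
  f'(x)  = -4*cos(4*x)
  f''(x) = 16*sin(4*x)
Substitute x = B_t and multiply the f'' term by 1/2:
  drift     = (1/2) * (16*sin(4*x)) evaluated at B_t = 8*sin(4*B_t)
  diffusion = (-4*cos(4*x)) evaluated at B_t = -4*cos(4*B_t)
Therefore d(-sin(4*B_t)) = (8*sin(4*B_t)) dt + (-4*cos(4*B_t)) dB_t.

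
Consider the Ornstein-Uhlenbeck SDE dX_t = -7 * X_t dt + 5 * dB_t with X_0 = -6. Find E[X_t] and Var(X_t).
E[X_t] = -6*exp(-7*t); Var(X_t) = 25/14 - 25*exp(-14*t)/14

The OU SDE dX = -theta X dt + sigma dB admits the integrating factor exp(theta t): d(exp(theta t) X_t) = sigma exp(theta t) dB_t. Integrating from 0 to t:
  X_t = x_0 * exp(-theta t) + sigma * int_0^t exp(-theta (t-s)) dB_s.
The Itô integral has mean 0 and (by the Itô isometry) variance sigma^2 * int_0^t exp(-2 theta (t - s)) ds = sigma^2 * (1 - exp(-2 theta t)) / (2 theta).
With theta = 7, sigma = 5, x_0 = -6:
  E[X_t] = -6 * exp(-7 t) = -6*exp(-7*t)
  Var(X_t) = (5)^2 * (1 - exp(-2*7 t)) / (2 * 7) = 25/14 - 25*exp(-14*t)/14.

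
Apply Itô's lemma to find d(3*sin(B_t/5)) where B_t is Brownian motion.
d(3*sin(B_t/5)) = (-3*sin(B_t/5)/50) dt + (3*cos(B_t/5)/5) dB_t

Itô's formula for f(B_t) gives d f(B_t) = f'(B_t) dB_t + (1/2) f''(B_t) dt. Compute derivatives of f(x) = 3*sin(x/5):
  f'(x)  = 3*cos(x/5)/5
  f''(x) = -3*sin(x/5)/25
Substitute x = B_t and multiply the f'' term by 1/2:
  drift     = (1/2) * (-3*sin(x/5)/25) evaluated at B_t = -3*sin(B_t/5)/50
  diffusion = (3*cos(x/5)/5) evaluated at B_t = 3*cos(B_t/5)/5
Therefore d(3*sin(B_t/5)) = (-3*sin(B_t/5)/50) dt + (3*cos(B_t/5)/5) dB_t.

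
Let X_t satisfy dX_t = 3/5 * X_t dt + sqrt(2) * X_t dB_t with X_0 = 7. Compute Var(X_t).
Var(X_t) = 49*(exp(2*t) - 1)*exp(6*t/5)

For GBM dX = mu X dt + sigma X dB with X_0 = x_0, apply Itô to Y = log X: dY = (mu - sigma^2/2) dt + sigma dB, so Y_t = log(x_0) + (mu - sigma^2/2) t + sigma B_t and hence X_t = x_0 * exp((mu - sigma^2/2) t + sigma B_t).
With mu = 3/5, sigma = sqrt(2), x_0 = 7, this gives:
  X_t = 7 * exp((-2/5) * t + (sqrt(2)) * B_t).
Since sigma*B_t ~ Normal(0, sigma^2 t), E[exp(sigma*B_t)] = exp(sigma^2 t / 2); so E[X_t] = x_0 * exp((mu - sigma^2/2) t) * exp(sigma^2 t / 2) = x_0 * exp(mu t) = 7*exp(3*t/5).
Var(X_t) = E[X_t^2] - (E[X_t])^2 = x_0^2 * exp(2 mu t) * (exp(sigma^2 t) - 1) = 49*(exp(2*t) - 1)*exp(6*t/5).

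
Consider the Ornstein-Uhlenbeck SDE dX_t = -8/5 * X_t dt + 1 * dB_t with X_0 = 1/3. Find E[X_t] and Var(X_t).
E[X_t] = exp(-8*t/5)/3; Var(X_t) = 5/16 - 5*exp(-16*t/5)/16

The OU SDE dX = -theta X dt + sigma dB admits the integrating factor exp(theta t): d(exp(theta t) X_t) = sigma exp(theta t) dB_t. Integrating from 0 to t:
  X_t = x_0 * exp(-theta t) + sigma * int_0^t exp(-theta (t-s)) dB_s.
The Itô integral has mean 0 and (by the Itô isometry) variance sigma^2 * int_0^t exp(-2 theta (t - s)) ds = sigma^2 * (1 - exp(-2 theta t)) / (2 theta).
With theta = 8/5, sigma = 1, x_0 = 1/3:
  E[X_t] = 1/3 * exp(-8/5 t) = exp(-8*t/5)/3
  Var(X_t) = (1)^2 * (1 - exp(-2*8/5 t)) / (2 * 8/5) = 5/16 - 5*exp(-16*t/5)/16.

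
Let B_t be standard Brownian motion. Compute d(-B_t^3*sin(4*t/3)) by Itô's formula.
d(-B_t^3*sin(4*t/3)) = (B_t*(-4*B_t^2*cos(4*t/3) - 9*sin(4*t/3))/3) dt + (-3*B_t^2*sin(4*t/3)) dB_t

Itô's formula for f(t, x): d f(t, B_t) = (f_t + (1/2) f_xx) dt + f_x dB_t. Compute partials of f(t, x) = -x^3*sin(4*t/3):
  f_t(t,x)  = -4*x^3*cos(4*t/3)/3
  f_x(t,x)  = -3*x^2*sin(4*t/3)
  f_xx(t,x) = -6*x*sin(4*t/3)
Assemble drift = f_t + (1/2) f_xx = x*(-4*x^2*cos(4*t/3) - 9*sin(4*t/3))/3 and diffusion = f_x = -3*x^2*sin(4*t/3). Substituting x = B_t:
  d(-B_t^3*sin(4*t/3)) = (B_t*(-4*B_t^2*cos(4*t/3) - 9*sin(4*t/3))/3) dt + (-3*B_t^2*sin(4*t/3)) dB_t.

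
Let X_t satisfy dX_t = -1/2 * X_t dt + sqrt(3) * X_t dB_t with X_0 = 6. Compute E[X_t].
E[X_t] = 6*exp(-t/2)

For GBM dX = mu X dt + sigma X dB with X_0 = x_0, apply Itô to Y = log X: dY = (mu - sigma^2/2) dt + sigma dB, so Y_t = log(x_0) + (mu - sigma^2/2) t + sigma B_t and hence X_t = x_0 * exp((mu - sigma^2/2) t + sigma B_t).
With mu = -1/2, sigma = sqrt(3), x_0 = 6, this gives:
  X_t = 6 * exp((-2) * t + (sqrt(3)) * B_t).
Since sigma*B_t ~ Normal(0, sigma^2 t), E[exp(sigma*B_t)] = exp(sigma^2 t / 2); so E[X_t] = x_0 * exp((mu - sigma^2/2) t) * exp(sigma^2 t / 2) = x_0 * exp(mu t) = 6*exp(-t/2).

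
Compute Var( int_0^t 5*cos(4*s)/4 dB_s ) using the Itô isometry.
Var = 25*t/32 + 25*sin(4*t)*cos(4*t)/128

The Itô integral of a deterministic integrand f(s) has mean 0 because each increment f(s) * (B_{s+ds} - B_s) has mean 0. By the Itô isometry:
  Var( int_0^t f(s) dB_s ) = E[ (int_0^t f(s) dB_s)^2 ] = int_0^t f(s)^2 ds.
Here f(s) = 5*cos(4*s)/4, so f(s)^2 = 25*cos(4*s)^2/16. Integrate:
  int_0^t (25*cos(4*s)^2/16) ds = 25*t/32 + 25*sin(4*t)*cos(4*t)/128.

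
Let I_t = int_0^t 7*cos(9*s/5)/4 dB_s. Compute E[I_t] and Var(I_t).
E[I_t] = 0; Var(I_t) = 49*t/32 + 245*sin(18*t/5)/576

The Itô integral of a deterministic integrand f(s) has mean 0 because each increment f(s) * (B_{s+ds} - B_s) has mean 0. By the Itô isometry:
  Var( int_0^t f(s) dB_s ) = E[ (int_0^t f(s) dB_s)^2 ] = int_0^t f(s)^2 ds.
Here f(s) = 7*cos(9*s/5)/4, so f(s)^2 = 49*cos(9*s/5)^2/16. Integrate:
  int_0^t (49*cos(9*s/5)^2/16) ds = 49*t/32 + 245*sin(18*t/5)/576.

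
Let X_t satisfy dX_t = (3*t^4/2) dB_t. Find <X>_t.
<X>_t = t^9/4

For an Itô process dX_t = a(t) dt + b(t) dB_t, the quadratic variation is <X>_t = int_0^t b(s)^2 ds (the drift term does not contribute). Here b(s) = 3*s^4/2, so
  b(s)^2 = 9*s^8/4.
Integrating from 0 to t:
  <X>_t = int_0^t (9*s^8/4) ds = t^9/4.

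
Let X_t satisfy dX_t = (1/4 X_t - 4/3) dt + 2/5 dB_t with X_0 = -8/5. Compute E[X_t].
E[X_t] = 16/3 - 104*exp(t/4)/15

Taking expectations and using E[dB_t] = 0, the mean m(t) = E[X_t] satisfies the ODE m'(t) = a m(t) + b with m(0) = x_0. With a = 1/4, b = -4/3, x_0 = -8/5, the solution is
  m(t) = x_0 * exp(a t) + (b/a) * (exp(a t) - 1)
       = (-8/5) * exp((1/4) t) + ((-4/3)/(1/4)) * (exp((1/4) t) - 1)
       = 16/3 - 104*exp(t/4)/15.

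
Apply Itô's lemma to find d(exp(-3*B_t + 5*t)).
d(exp(-3*B_t + 5*t)) = (19*exp(-3*B_t + 5*t)/2) dt + (-3*exp(-3*B_t + 5*t)) dB_t

Itô's formula for f(t, x): d f(t, B_t) = (f_t + (1/2) f_xx) dt + f_x dB_t. Compute partials of f(t, x) = exp(5*t - 3*x):
  f_t(t,x)  = 5*exp(5*t - 3*x)
  f_x(t,x)  = -3*exp(5*t - 3*x)
  f_xx(t,x) = 9*exp(5*t - 3*x)
Assemble drift = f_t + (1/2) f_xx = 19*exp(5*t - 3*x)/2 and diffusion = f_x = -3*exp(5*t - 3*x). Substituting x = B_t:
  d(exp(-3*B_t + 5*t)) = (19*exp(-3*B_t + 5*t)/2) dt + (-3*exp(-3*B_t + 5*t)) dB_t.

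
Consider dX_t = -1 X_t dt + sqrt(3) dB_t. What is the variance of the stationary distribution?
lim Var(X_t) = 3/2

The OU SDE dX = -theta X dt + sigma dB admits the integrating factor exp(theta t): d(exp(theta t) X_t) = sigma exp(theta t) dB_t. Integrating from 0 to t gives X_t = x_0 * exp(-theta t) + sigma * int_0^t exp(-theta (t-s)) dB_s for any initial x_0. The Itô integral has variance (by the Itô isometry) sigma^2 * int_0^t exp(-2 theta (t - s)) ds = sigma^2 * (1 - exp(-2 theta t)) / (2 theta), independent of x_0.
With theta = 1, sigma = sqrt(3):
  Var(X_t) = (sqrt(3))^2 * (1 - exp(-2*1 t)) / (2 * 1) = 3/2 - 3*exp(-2*t)/2.
As t -> infinity, exp(-2*1 t) -> 0, so the stationary variance is sigma^2 / (2 theta) = 3/2.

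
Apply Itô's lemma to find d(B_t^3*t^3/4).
d(B_t^3*t^3/4) = (3*B_t*t^2*(B_t^2 + t)/4) dt + (3*B_t^2*t^3/4) dB_t

Itô's formula for f(t, x): d f(t, B_t) = (f_t + (1/2) f_xx) dt + f_x dB_t. Compute partials of f(t, x) = t^3*x^3/4:
  f_t(t,x)  = 3*t^2*x^3/4
  f_x(t,x)  = 3*t^3*x^2/4
  f_xx(t,x) = 3*t^3*x/2
Assemble drift = f_t + (1/2) f_xx = 3*t^2*x*(t + x^2)/4 and diffusion = f_x = 3*t^3*x^2/4. Substituting x = B_t:
  d(B_t^3*t^3/4) = (3*B_t*t^2*(B_t^2 + t)/4) dt + (3*B_t^2*t^3/4) dB_t.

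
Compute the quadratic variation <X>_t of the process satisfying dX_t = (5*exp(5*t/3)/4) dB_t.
<X>_t = 15*exp(10*t/3)/32 - 15/32

For an Itô process dX_t = a(t) dt + b(t) dB_t, the quadratic variation is <X>_t = int_0^t b(s)^2 ds (the drift term does not contribute). Here b(s) = 5*exp(5*s/3)/4, so
  b(s)^2 = 25*exp(10*s/3)/16.
Integrating from 0 to t:
  <X>_t = int_0^t (25*exp(10*s/3)/16) ds = 15*exp(10*t/3)/32 - 15/32.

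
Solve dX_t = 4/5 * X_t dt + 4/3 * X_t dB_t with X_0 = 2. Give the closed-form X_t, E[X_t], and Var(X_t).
X_t = 2 * exp((-4/45) t + (4/3) B_t); E[X_t] = 2*exp(4*t/5); Var(X_t) = 4*(exp(16*t/9) - 1)*exp(8*t/5)

For GBM dX = mu X dt + sigma X dB with X_0 = x_0, apply Itô to Y = log X: dY = (mu - sigma^2/2) dt + sigma dB, so Y_t = log(x_0) + (mu - sigma^2/2) t + sigma B_t and hence X_t = x_0 * exp((mu - sigma^2/2) t + sigma B_t).
With mu = 4/5, sigma = 4/3, x_0 = 2, this gives:
  X_t = 2 * exp((-4/45) * t + (4/3) * B_t).
Since sigma*B_t ~ Normal(0, sigma^2 t), E[exp(sigma*B_t)] = exp(sigma^2 t / 2); so E[X_t] = x_0 * exp((mu - sigma^2/2) t) * exp(sigma^2 t / 2) = x_0 * exp(mu t) = 2*exp(4*t/5).
Var(X_t) = E[X_t^2] - (E[X_t])^2 = x_0^2 * exp(2 mu t) * (exp(sigma^2 t) - 1) = 4*(exp(16*t/9) - 1)*exp(8*t/5).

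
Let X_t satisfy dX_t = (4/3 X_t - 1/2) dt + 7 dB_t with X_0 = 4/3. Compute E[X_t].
E[X_t] = 23*exp(4*t/3)/24 + 3/8

Taking expectations and using E[dB_t] = 0, the mean m(t) = E[X_t] satisfies the ODE m'(t) = a m(t) + b with m(0) = x_0. With a = 4/3, b = -1/2, x_0 = 4/3, the solution is
  m(t) = x_0 * exp(a t) + (b/a) * (exp(a t) - 1)
       = (4/3) * exp((4/3) t) + ((-1/2)/(4/3)) * (exp((4/3) t) - 1)
       = 23*exp(4*t/3)/24 + 3/8.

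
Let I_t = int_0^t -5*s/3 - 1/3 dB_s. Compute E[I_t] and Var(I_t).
E[I_t] = 0; Var(I_t) = t*(25*t^2 + 15*t + 3)/27

The Itô integral of a deterministic integrand f(s) has mean 0 because each increment f(s) * (B_{s+ds} - B_s) has mean 0. By the Itô isometry:
  Var( int_0^t f(s) dB_s ) = E[ (int_0^t f(s) dB_s)^2 ] = int_0^t f(s)^2 ds.
Here f(s) = -5*s/3 - 1/3, so f(s)^2 = (5*s + 1)^2/9. Integrate:
  int_0^t ((5*s + 1)^2/9) ds = t*(25*t^2 + 15*t + 3)/27.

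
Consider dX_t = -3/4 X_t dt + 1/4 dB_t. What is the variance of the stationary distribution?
lim Var(X_t) = 1/24

The OU SDE dX = -theta X dt + sigma dB admits the integrating factor exp(theta t): d(exp(theta t) X_t) = sigma exp(theta t) dB_t. Integrating from 0 to t gives X_t = x_0 * exp(-theta t) + sigma * int_0^t exp(-theta (t-s)) dB_s for any initial x_0. The Itô integral has variance (by the Itô isometry) sigma^2 * int_0^t exp(-2 theta (t - s)) ds = sigma^2 * (1 - exp(-2 theta t)) / (2 theta), independent of x_0.
With theta = 3/4, sigma = 1/4:
  Var(X_t) = (1/4)^2 * (1 - exp(-2*3/4 t)) / (2 * 3/4) = 1/24 - exp(-3*t/2)/24.
As t -> infinity, exp(-2*3/4 t) -> 0, so the stationary variance is sigma^2 / (2 theta) = 1/24.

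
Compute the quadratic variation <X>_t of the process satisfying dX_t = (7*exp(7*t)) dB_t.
<X>_t = 7*exp(14*t)/2 - 7/2

For an Itô process dX_t = a(t) dt + b(t) dB_t, the quadratic variation is <X>_t = int_0^t b(s)^2 ds (the drift term does not contribute). Here b(s) = 7*exp(7*s), so
  b(s)^2 = 49*exp(14*s).
Integrating from 0 to t:
  <X>_t = int_0^t (49*exp(14*s)) ds = 7*exp(14*t)/2 - 7/2.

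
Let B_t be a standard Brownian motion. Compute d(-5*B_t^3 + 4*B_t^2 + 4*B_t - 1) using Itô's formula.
d(-5*B_t^3 + 4*B_t^2 + 4*B_t - 1) = (4 - 15*B_t) dt + (-15*B_t^2 + 8*B_t + 4) dB_t

Itô's formula for f(B_t) gives d f(B_t) = f'(B_t) dB_t + (1/2) f''(B_t) dt. Compute derivatives of f(x) = -5*x^3 + 4*x^2 + 4*x - 1:
  f'(x)  = -15*x^2 + 8*x + 4
  f''(x) = 8 - 30*x
Substitute x = B_t and multiply the f'' term by 1/2:
  drift     = (1/2) * (8 - 30*x) evaluated at B_t = 4 - 15*B_t
  diffusion = (-15*x^2 + 8*x + 4) evaluated at B_t = -15*B_t^2 + 8*B_t + 4
Therefore d(-5*B_t^3 + 4*B_t^2 + 4*B_t - 1) = (4 - 15*B_t) dt + (-15*B_t^2 + 8*B_t + 4) dB_t.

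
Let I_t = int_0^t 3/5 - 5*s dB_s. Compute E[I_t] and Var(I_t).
E[I_t] = 0; Var(I_t) = t*(625*t^2 - 225*t + 27)/75

The Itô integral of a deterministic integrand f(s) has mean 0 because each increment f(s) * (B_{s+ds} - B_s) has mean 0. By the Itô isometry:
  Var( int_0^t f(s) dB_s ) = E[ (int_0^t f(s) dB_s)^2 ] = int_0^t f(s)^2 ds.
Here f(s) = 3/5 - 5*s, so f(s)^2 = (25*s - 3)^2/25. Integrate:
  int_0^t ((25*s - 3)^2/25) ds = t*(625*t^2 - 225*t + 27)/75.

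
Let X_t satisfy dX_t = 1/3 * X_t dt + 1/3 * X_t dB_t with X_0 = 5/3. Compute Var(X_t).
Var(X_t) = 25*(exp(t/9) - 1)*exp(2*t/3)/9

For GBM dX = mu X dt + sigma X dB with X_0 = x_0, apply Itô to Y = log X: dY = (mu - sigma^2/2) dt + sigma dB, so Y_t = log(x_0) + (mu - sigma^2/2) t + sigma B_t and hence X_t = x_0 * exp((mu - sigma^2/2) t + sigma B_t).
With mu = 1/3, sigma = 1/3, x_0 = 5/3, this gives:
  X_t = 5/3 * exp((5/18) * t + (1/3) * B_t).
Since sigma*B_t ~ Normal(0, sigma^2 t), E[exp(sigma*B_t)] = exp(sigma^2 t / 2); so E[X_t] = x_0 * exp((mu - sigma^2/2) t) * exp(sigma^2 t / 2) = x_0 * exp(mu t) = 5*exp(t/3)/3.
Var(X_t) = E[X_t^2] - (E[X_t])^2 = x_0^2 * exp(2 mu t) * (exp(sigma^2 t) - 1) = 25*(exp(t/9) - 1)*exp(2*t/3)/9.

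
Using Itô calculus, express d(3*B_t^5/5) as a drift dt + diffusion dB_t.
d(3*B_t^5/5) = (6*B_t^3) dt + (3*B_t^4) dB_t

Itô's formula for f(B_t) gives d f(B_t) = f'(B_t) dB_t + (1/2) f''(B_t) dt. Compute derivatives of f(x) = 3*x^5/5:
  f'(x)  = 3*x^4
  f''(x) = 12*x^3
Substitute x = B_t and multiply the f'' term by 1/2:
  drift     = (1/2) * (12*x^3) evaluated at B_t = 6*B_t^3
  diffusion = (3*x^4) evaluated at B_t = 3*B_t^4
Therefore d(3*B_t^5/5) = (6*B_t^3) dt + (3*B_t^4) dB_t.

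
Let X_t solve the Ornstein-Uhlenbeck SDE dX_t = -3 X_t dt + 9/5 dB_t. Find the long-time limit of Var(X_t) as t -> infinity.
lim Var(X_t) = 27/50

The OU SDE dX = -theta X dt + sigma dB admits the integrating factor exp(theta t): d(exp(theta t) X_t) = sigma exp(theta t) dB_t. Integrating from 0 to t gives X_t = x_0 * exp(-theta t) + sigma * int_0^t exp(-theta (t-s)) dB_s for any initial x_0. The Itô integral has variance (by the Itô isometry) sigma^2 * int_0^t exp(-2 theta (t - s)) ds = sigma^2 * (1 - exp(-2 theta t)) / (2 theta), independent of x_0.
With theta = 3, sigma = 9/5:
  Var(X_t) = (9/5)^2 * (1 - exp(-2*3 t)) / (2 * 3) = 27/50 - 27*exp(-6*t)/50.
As t -> infinity, exp(-2*3 t) -> 0, so the stationary variance is sigma^2 / (2 theta) = 27/50.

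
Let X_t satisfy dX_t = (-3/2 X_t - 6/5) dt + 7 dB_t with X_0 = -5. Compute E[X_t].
E[X_t] = -4/5 - 21*exp(-3*t/2)/5

Taking expectations and using E[dB_t] = 0, the mean m(t) = E[X_t] satisfies the ODE m'(t) = a m(t) + b with m(0) = x_0. With a = -3/2, b = -6/5, x_0 = -5, the solution is
  m(t) = x_0 * exp(a t) + (b/a) * (exp(a t) - 1)
       = (-5) * exp((-3/2) t) + ((-6/5)/(-3/2)) * (exp((-3/2) t) - 1)
       = -4/5 - 21*exp(-3*t/2)/5.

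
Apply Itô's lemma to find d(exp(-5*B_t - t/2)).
d(exp(-5*B_t - t/2)) = (12*exp(-5*B_t - t/2)) dt + (-5*exp(-5*B_t - t/2)) dB_t

Itô's formula for f(t, x): d f(t, B_t) = (f_t + (1/2) f_xx) dt + f_x dB_t. Compute partials of f(t, x) = exp(-t/2 - 5*x):
  f_t(t,x)  = -exp(-t/2 - 5*x)/2
  f_x(t,x)  = -5*exp(-t/2 - 5*x)
  f_xx(t,x) = 25*exp(-t/2 - 5*x)
Assemble drift = f_t + (1/2) f_xx = 12*exp(-t/2 - 5*x) and diffusion = f_x = -5*exp(-t/2 - 5*x). Substituting x = B_t:
  d(exp(-5*B_t - t/2)) = (12*exp(-5*B_t - t/2)) dt + (-5*exp(-5*B_t - t/2)) dB_t.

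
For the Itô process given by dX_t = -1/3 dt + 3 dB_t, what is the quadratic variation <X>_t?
<X>_t = 9*t

For an Itô process dX_t = a(t) dt + b(t) dB_t, the quadratic variation is <X>_t = int_0^t b(s)^2 ds (the drift term does not contribute). Here b(s) = 3, so
  b(s)^2 = 9.
Integrating from 0 to t:
  <X>_t = int_0^t (9) ds = 9*t.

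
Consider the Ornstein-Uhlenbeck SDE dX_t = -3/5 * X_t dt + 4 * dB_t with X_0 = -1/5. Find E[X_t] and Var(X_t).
E[X_t] = -exp(-3*t/5)/5; Var(X_t) = 40/3 - 40*exp(-6*t/5)/3

The OU SDE dX = -theta X dt + sigma dB admits the integrating factor exp(theta t): d(exp(theta t) X_t) = sigma exp(theta t) dB_t. Integrating from 0 to t:
  X_t = x_0 * exp(-theta t) + sigma * int_0^t exp(-theta (t-s)) dB_s.
The Itô integral has mean 0 and (by the Itô isometry) variance sigma^2 * int_0^t exp(-2 theta (t - s)) ds = sigma^2 * (1 - exp(-2 theta t)) / (2 theta).
With theta = 3/5, sigma = 4, x_0 = -1/5:
  E[X_t] = -1/5 * exp(-3/5 t) = -exp(-3*t/5)/5
  Var(X_t) = (4)^2 * (1 - exp(-2*3/5 t)) / (2 * 3/5) = 40/3 - 40*exp(-6*t/5)/3.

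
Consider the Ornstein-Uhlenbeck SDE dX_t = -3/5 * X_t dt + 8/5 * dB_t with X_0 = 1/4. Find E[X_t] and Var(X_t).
E[X_t] = exp(-3*t/5)/4; Var(X_t) = 32/15 - 32*exp(-6*t/5)/15

The OU SDE dX = -theta X dt + sigma dB admits the integrating factor exp(theta t): d(exp(theta t) X_t) = sigma exp(theta t) dB_t. Integrating from 0 to t:
  X_t = x_0 * exp(-theta t) + sigma * int_0^t exp(-theta (t-s)) dB_s.
The Itô integral has mean 0 and (by the Itô isometry) variance sigma^2 * int_0^t exp(-2 theta (t - s)) ds = sigma^2 * (1 - exp(-2 theta t)) / (2 theta).
With theta = 3/5, sigma = 8/5, x_0 = 1/4:
  E[X_t] = 1/4 * exp(-3/5 t) = exp(-3*t/5)/4
  Var(X_t) = (8/5)^2 * (1 - exp(-2*3/5 t)) / (2 * 3/5) = 32/15 - 32*exp(-6*t/5)/15.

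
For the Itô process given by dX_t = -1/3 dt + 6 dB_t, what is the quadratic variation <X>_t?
<X>_t = 36*t

For an Itô process dX_t = a(t) dt + b(t) dB_t, the quadratic variation is <X>_t = int_0^t b(s)^2 ds (the drift term does not contribute). Here b(s) = 6, so
  b(s)^2 = 36.
Integrating from 0 to t:
  <X>_t = int_0^t (36) ds = 36*t.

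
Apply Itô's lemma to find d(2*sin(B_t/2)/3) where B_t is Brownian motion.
d(2*sin(B_t/2)/3) = (-sin(B_t/2)/12) dt + (cos(B_t/2)/3) dB_t

Itô's formula for f(B_t) gives d f(B_t) = f'(B_t) dB_t + (1/2) f''(B_t) dt. Compute derivatives of f(x) = 2*sin(x/2)/3:
  f'(x)  = cos(x/2)/3
  f''(x) = -sin(x/2)/6
Substitute x = B_t and multiply the f'' term by 1/2:
  drift     = (1/2) * (-sin(x/2)/6) evaluated at B_t = -sin(B_t/2)/12
  diffusion = (cos(x/2)/3) evaluated at B_t = cos(B_t/2)/3
Therefore d(2*sin(B_t/2)/3) = (-sin(B_t/2)/12) dt + (cos(B_t/2)/3) dB_t.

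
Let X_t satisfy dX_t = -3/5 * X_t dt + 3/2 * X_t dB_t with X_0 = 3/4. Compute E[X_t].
E[X_t] = 3*exp(-3*t/5)/4

For GBM dX = mu X dt + sigma X dB with X_0 = x_0, apply Itô to Y = log X: dY = (mu - sigma^2/2) dt + sigma dB, so Y_t = log(x_0) + (mu - sigma^2/2) t + sigma B_t and hence X_t = x_0 * exp((mu - sigma^2/2) t + sigma B_t).
With mu = -3/5, sigma = 3/2, x_0 = 3/4, this gives:
  X_t = 3/4 * exp((-69/40) * t + (3/2) * B_t).
Since sigma*B_t ~ Normal(0, sigma^2 t), E[exp(sigma*B_t)] = exp(sigma^2 t / 2); so E[X_t] = x_0 * exp((mu - sigma^2/2) t) * exp(sigma^2 t / 2) = x_0 * exp(mu t) = 3*exp(-3*t/5)/4.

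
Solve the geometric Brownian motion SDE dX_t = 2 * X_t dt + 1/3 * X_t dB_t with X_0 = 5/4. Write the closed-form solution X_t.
X_t = 5/4 * exp((35/18) * t + (1/3) * B_t)

For GBM dX = mu X dt + sigma X dB with X_0 = x_0, apply Itô to Y = log X: dY = (mu - sigma^2/2) dt + sigma dB, so Y_t = log(x_0) + (mu - sigma^2/2) t + sigma B_t and hence X_t = x_0 * exp((mu - sigma^2/2) t + sigma B_t).
With mu = 2, sigma = 1/3, x_0 = 5/4, this gives:
  X_t = 5/4 * exp((35/18) * t + (1/3) * B_t).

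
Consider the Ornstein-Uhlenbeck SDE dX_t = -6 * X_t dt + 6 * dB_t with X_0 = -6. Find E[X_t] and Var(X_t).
E[X_t] = -6*exp(-6*t); Var(X_t) = 3 - 3*exp(-12*t)

The OU SDE dX = -theta X dt + sigma dB admits the integrating factor exp(theta t): d(exp(theta t) X_t) = sigma exp(theta t) dB_t. Integrating from 0 to t:
  X_t = x_0 * exp(-theta t) + sigma * int_0^t exp(-theta (t-s)) dB_s.
The Itô integral has mean 0 and (by the Itô isometry) variance sigma^2 * int_0^t exp(-2 theta (t - s)) ds = sigma^2 * (1 - exp(-2 theta t)) / (2 theta).
With theta = 6, sigma = 6, x_0 = -6:
  E[X_t] = -6 * exp(-6 t) = -6*exp(-6*t)
  Var(X_t) = (6)^2 * (1 - exp(-2*6 t)) / (2 * 6) = 3 - 3*exp(-12*t).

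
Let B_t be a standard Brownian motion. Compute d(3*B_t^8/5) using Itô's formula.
d(3*B_t^8/5) = (84*B_t^6/5) dt + (24*B_t^7/5) dB_t

Itô's formula for f(B_t) gives d f(B_t) = f'(B_t) dB_t + (1/2) f''(B_t) dt. Compute derivatives of f(x) = 3*x^8/5:
  f'(x)  = 24*x^7/5
  f''(x) = 168*x^6/5
Substitute x = B_t and multiply the f'' term by 1/2:
  drift     = (1/2) * (168*x^6/5) evaluated at B_t = 84*B_t^6/5
  diffusion = (24*x^7/5) evaluated at B_t = 24*B_t^7/5
Therefore d(3*B_t^8/5) = (84*B_t^6/5) dt + (24*B_t^7/5) dB_t.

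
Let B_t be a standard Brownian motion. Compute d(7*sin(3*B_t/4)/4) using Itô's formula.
d(7*sin(3*B_t/4)/4) = (-63*sin(3*B_t/4)/128) dt + (21*cos(3*B_t/4)/16) dB_t

Itô's formula for f(B_t) gives d f(B_t) = f'(B_t) dB_t + (1/2) f''(B_t) dt. Compute derivatives of f(x) = 7*sin(3*x/4)/4:
  f'(x)  = 21*cos(3*x/4)/16
  f''(x) = -63*sin(3*x/4)/64
Substitute x = B_t and multiply the f'' term by 1/2:
  drift     = (1/2) * (-63*sin(3*x/4)/64) evaluated at B_t = -63*sin(3*B_t/4)/128
  diffusion = (21*cos(3*x/4)/16) evaluated at B_t = 21*cos(3*B_t/4)/16
Therefore d(7*sin(3*B_t/4)/4) = (-63*sin(3*B_t/4)/128) dt + (21*cos(3*B_t/4)/16) dB_t.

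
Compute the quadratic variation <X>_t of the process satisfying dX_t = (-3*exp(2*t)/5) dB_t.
<X>_t = 9*exp(4*t)/100 - 9/100

For an Itô process dX_t = a(t) dt + b(t) dB_t, the quadratic variation is <X>_t = int_0^t b(s)^2 ds (the drift term does not contribute). Here b(s) = -3*exp(2*s)/5, so
  b(s)^2 = 9*exp(4*s)/25.
Integrating from 0 to t:
  <X>_t = int_0^t (9*exp(4*s)/25) ds = 9*exp(4*t)/100 - 9/100.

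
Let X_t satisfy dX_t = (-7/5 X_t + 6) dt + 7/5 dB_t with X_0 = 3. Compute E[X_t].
E[X_t] = 30/7 - 9*exp(-7*t/5)/7

Taking expectations and using E[dB_t] = 0, the mean m(t) = E[X_t] satisfies the ODE m'(t) = a m(t) + b with m(0) = x_0. With a = -7/5, b = 6, x_0 = 3, the solution is
  m(t) = x_0 * exp(a t) + (b/a) * (exp(a t) - 1)
       = 3 * exp((-7/5) t) + (6/(-7/5)) * (exp((-7/5) t) - 1)
       = 30/7 - 9*exp(-7*t/5)/7.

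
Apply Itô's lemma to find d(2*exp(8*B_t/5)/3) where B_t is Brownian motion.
d(2*exp(8*B_t/5)/3) = (64*exp(8*B_t/5)/75) dt + (16*exp(8*B_t/5)/15) dB_t

Itô's formula for f(B_t) gives d f(B_t) = f'(B_t) dB_t + (1/2) f''(B_t) dt. Compute derivatives of f(x) = 2*exp(8*x/5)/3:
  f'(x)  = 16*exp(8*x/5)/15
  f''(x) = 128*exp(8*x/5)/75
Substitute x = B_t and multiply the f'' term by 1/2:
  drift     = (1/2) * (128*exp(8*x/5)/75) evaluated at B_t = 64*exp(8*B_t/5)/75
  diffusion = (16*exp(8*x/5)/15) evaluated at B_t = 16*exp(8*B_t/5)/15
Therefore d(2*exp(8*B_t/5)/3) = (64*exp(8*B_t/5)/75) dt + (16*exp(8*B_t/5)/15) dB_t.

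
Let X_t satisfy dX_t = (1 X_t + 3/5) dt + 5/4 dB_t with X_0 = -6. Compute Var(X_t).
Var(X_t) = 25*exp(2*t)/32 - 25/32

The variance V(t) = Var(X_t) satisfies V'(t) = 2 a V(t) + c^2 with V(0) = 0 (drift coefficient is linear in X, diffusion is constant). With a = 1, c = 5/4, the solution is
  V(t) = (c^2 / (2 a)) * (exp(2 a t) - 1)
       = ((5/4)^2 / (2*1)) * (exp(2 t) - 1)
       = 25*exp(2*t)/32 - 25/32.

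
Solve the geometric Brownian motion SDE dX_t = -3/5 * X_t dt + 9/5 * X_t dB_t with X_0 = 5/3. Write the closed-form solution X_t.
X_t = 5/3 * exp((-111/50) * t + (9/5) * B_t)

For GBM dX = mu X dt + sigma X dB with X_0 = x_0, apply Itô to Y = log X: dY = (mu - sigma^2/2) dt + sigma dB, so Y_t = log(x_0) + (mu - sigma^2/2) t + sigma B_t and hence X_t = x_0 * exp((mu - sigma^2/2) t + sigma B_t).
With mu = -3/5, sigma = 9/5, x_0 = 5/3, this gives:
  X_t = 5/3 * exp((-111/50) * t + (9/5) * B_t).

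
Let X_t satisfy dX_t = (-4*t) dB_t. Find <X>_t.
<X>_t = 16*t^3/3

For an Itô process dX_t = a(t) dt + b(t) dB_t, the quadratic variation is <X>_t = int_0^t b(s)^2 ds (the drift term does not contribute). Here b(s) = -4*s, so
  b(s)^2 = 16*s^2.
Integrating from 0 to t:
  <X>_t = int_0^t (16*s^2) ds = 16*t^3/3.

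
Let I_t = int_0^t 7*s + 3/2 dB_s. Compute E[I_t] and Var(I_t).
E[I_t] = 0; Var(I_t) = t*(196*t^2 + 126*t + 27)/12

The Itô integral of a deterministic integrand f(s) has mean 0 because each increment f(s) * (B_{s+ds} - B_s) has mean 0. By the Itô isometry:
  Var( int_0^t f(s) dB_s ) = E[ (int_0^t f(s) dB_s)^2 ] = int_0^t f(s)^2 ds.
Here f(s) = 7*s + 3/2, so f(s)^2 = (14*s + 3)^2/4. Integrate:
  int_0^t ((14*s + 3)^2/4) ds = t*(196*t^2 + 126*t + 27)/12.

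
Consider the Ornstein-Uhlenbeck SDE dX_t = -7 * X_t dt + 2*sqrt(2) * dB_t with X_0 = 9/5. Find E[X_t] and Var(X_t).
E[X_t] = 9*exp(-7*t)/5; Var(X_t) = 4/7 - 4*exp(-14*t)/7

The OU SDE dX = -theta X dt + sigma dB admits the integrating factor exp(theta t): d(exp(theta t) X_t) = sigma exp(theta t) dB_t. Integrating from 0 to t:
  X_t = x_0 * exp(-theta t) + sigma * int_0^t exp(-theta (t-s)) dB_s.
The Itô integral has mean 0 and (by the Itô isometry) variance sigma^2 * int_0^t exp(-2 theta (t - s)) ds = sigma^2 * (1 - exp(-2 theta t)) / (2 theta).
With theta = 7, sigma = 2*sqrt(2), x_0 = 9/5:
  E[X_t] = 9/5 * exp(-7 t) = 9*exp(-7*t)/5
  Var(X_t) = (2*sqrt(2))^2 * (1 - exp(-2*7 t)) / (2 * 7) = 4/7 - 4*exp(-14*t)/7.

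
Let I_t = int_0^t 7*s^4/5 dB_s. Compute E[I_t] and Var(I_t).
E[I_t] = 0; Var(I_t) = 49*t^9/225

The Itô integral of a deterministic integrand f(s) has mean 0 because each increment f(s) * (B_{s+ds} - B_s) has mean 0. By the Itô isometry:
  Var( int_0^t f(s) dB_s ) = E[ (int_0^t f(s) dB_s)^2 ] = int_0^t f(s)^2 ds.
Here f(s) = 7*s^4/5, so f(s)^2 = 49*s^8/25. Integrate:
  int_0^t (49*s^8/25) ds = 49*t^9/225.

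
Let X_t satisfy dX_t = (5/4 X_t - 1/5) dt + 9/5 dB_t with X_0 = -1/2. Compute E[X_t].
E[X_t] = 4/25 - 33*exp(5*t/4)/50

Taking expectations and using E[dB_t] = 0, the mean m(t) = E[X_t] satisfies the ODE m'(t) = a m(t) + b with m(0) = x_0. With a = 5/4, b = -1/5, x_0 = -1/2, the solution is
  m(t) = x_0 * exp(a t) + (b/a) * (exp(a t) - 1)
       = (-1/2) * exp((5/4) t) + ((-1/5)/(5/4)) * (exp((5/4) t) - 1)
       = 4/25 - 33*exp(5*t/4)/50.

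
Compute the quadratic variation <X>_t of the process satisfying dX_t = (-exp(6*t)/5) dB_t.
<X>_t = exp(12*t)/300 - 1/300

For an Itô process dX_t = a(t) dt + b(t) dB_t, the quadratic variation is <X>_t = int_0^t b(s)^2 ds (the drift term does not contribute). Here b(s) = -exp(6*s)/5, so
  b(s)^2 = exp(12*s)/25.
Integrating from 0 to t:
  <X>_t = int_0^t (exp(12*s)/25) ds = exp(12*t)/300 - 1/300.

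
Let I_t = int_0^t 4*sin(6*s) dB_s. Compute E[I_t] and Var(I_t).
E[I_t] = 0; Var(I_t) = 8*t - 2*sin(12*t)/3

The Itô integral of a deterministic integrand f(s) has mean 0 because each increment f(s) * (B_{s+ds} - B_s) has mean 0. By the Itô isometry:
  Var( int_0^t f(s) dB_s ) = E[ (int_0^t f(s) dB_s)^2 ] = int_0^t f(s)^2 ds.
Here f(s) = 4*sin(6*s), so f(s)^2 = 16*sin(6*s)^2. Integrate:
  int_0^t (16*sin(6*s)^2) ds = 8*t - 2*sin(12*t)/3.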